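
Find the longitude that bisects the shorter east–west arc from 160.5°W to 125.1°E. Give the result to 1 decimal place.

Signed shortest Δλ from -160.5° to +125.1° is -74.4°.
Midpoint longitude = -160.5° + (-74.4°)/2 = -160.5° − 37.2° = -197.7°.
Normalise into (−180°, 180°]: +162.3°.
(The naïve average (-160.5 + +125.1)/2 = -17.7° is on the wrong side of the globe.)

162.3°E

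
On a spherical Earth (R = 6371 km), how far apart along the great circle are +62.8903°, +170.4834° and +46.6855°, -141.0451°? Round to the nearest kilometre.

3475 km

Δλ = -141.0451 − 170.4834 = -311.5285°; wrapped into (−180°, 180°]: 48.4715°.
Δφ = 46.6855 − 62.8903 = -16.2048°.
a = sin²(Δφ/2) + cos φ₁ · cos φ₂ · sin²(Δλ/2) = 0.072541.
c = 2·atan2(√a, √(1−a)) = 0.54540 rad → d = 6371·c ≈ 3474.75 km.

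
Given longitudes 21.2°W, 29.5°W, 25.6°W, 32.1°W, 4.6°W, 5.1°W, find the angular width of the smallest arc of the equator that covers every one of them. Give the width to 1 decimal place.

27.5°

Sort the longitudes: -32.1°, -29.5°, -25.6°, -21.2°, -5.1°, -4.6°.
Eastward gaps between consecutive values (wrapping around): 2.6°, 3.9°, 4.4°, 16.1°, 0.5°, 332.5°.
Largest gap = 332.5° ⇒ minimal covering band is its complement: 360° − 332.5° = 27.5°.
Band runs from -32.1° eastward to -4.6°.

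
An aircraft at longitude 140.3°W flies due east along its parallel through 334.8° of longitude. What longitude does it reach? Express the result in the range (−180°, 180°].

165.5°W

Start at -140.3°; shift +334.8° → +194.5°.
+194.5° lies outside (−180°, 180°]; subtract 360° → -165.5°.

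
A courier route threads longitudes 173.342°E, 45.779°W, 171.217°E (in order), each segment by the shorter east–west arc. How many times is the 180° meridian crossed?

2

Leg 1: +173.342° → -45.779°, shortest Δλ = 140.879° (east) — crosses 180°.
Leg 2: -45.779° → +171.217°, shortest Δλ = -143.004° (west) — crosses 180°.
Total crossings: 2.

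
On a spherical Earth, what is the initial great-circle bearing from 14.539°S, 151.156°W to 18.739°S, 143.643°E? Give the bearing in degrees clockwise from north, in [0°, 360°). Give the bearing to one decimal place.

Δλ = 143.643 − -151.156 = 294.799°; wrapped into (−180°, 180°]: -65.201°.
θ = atan2( sin Δλ · cos φ₂ , cos φ₁ · sin φ₂ − sin φ₁ · cos φ₂ · cos Δλ )
  = atan2(-0.85966, -0.21126) = -103.806° → normalised to [0°, 360°): 256.194°.

256.2°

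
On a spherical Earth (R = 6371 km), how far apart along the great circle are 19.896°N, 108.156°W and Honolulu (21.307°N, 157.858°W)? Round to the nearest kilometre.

5154 km

Δλ = -157.858 − -108.156 = -49.702°.
Δφ = 21.307 − 19.896 = 1.411°.
a = sin²(Δφ/2) + cos φ₁ · cos φ₂ · sin²(Δλ/2) = 0.154876.
c = 2·atan2(√a, √(1−a)) = 0.80897 rad → d = 6371·c ≈ 5153.92 km.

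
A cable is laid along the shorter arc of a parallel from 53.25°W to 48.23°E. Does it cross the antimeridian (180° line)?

Signed shortest Δλ = ((48.23 − -53.25 + 180) mod 360) − 180 = 101.48°.
Going east by 101.48° from -53.25° reaches +48.23° without touching 180°.

No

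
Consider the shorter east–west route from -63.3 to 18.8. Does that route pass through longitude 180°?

No

Signed shortest Δλ = ((18.8 − -63.3 + 180) mod 360) − 180 = 82.1°.
Going east by 82.1° from -63.3° reaches +18.8° without touching 180°.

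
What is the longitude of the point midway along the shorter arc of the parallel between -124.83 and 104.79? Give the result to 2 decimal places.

+169.98°

Signed shortest Δλ from -124.83° to +104.79° is -130.38°.
Midpoint longitude = -124.83° + (-130.38°)/2 = -124.83° − 65.19° = -190.02°.
Normalise into (−180°, 180°]: +169.98°.
(The naïve average (-124.83 + +104.79)/2 = -10.02° is on the wrong side of the globe.)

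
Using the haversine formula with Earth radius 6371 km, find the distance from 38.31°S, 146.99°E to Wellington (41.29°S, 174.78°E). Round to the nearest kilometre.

2387 km

Δλ = 174.78 − 146.99 = 27.79°.
Δφ = -41.29 − -38.31 = -2.98°.
a = sin²(Δφ/2) + cos φ₁ · cos φ₂ · sin²(Δλ/2) = 0.034677.
c = 2·atan2(√a, √(1−a)) = 0.37462 rad → d = 6371·c ≈ 2386.71 km.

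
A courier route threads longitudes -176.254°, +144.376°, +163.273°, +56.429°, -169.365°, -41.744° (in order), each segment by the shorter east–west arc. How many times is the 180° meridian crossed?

Leg 1: -176.254° → +144.376°, shortest Δλ = -39.37° (west) — crosses 180°.
Leg 2: +144.376° → +163.273°, shortest Δλ = 18.897° (east) — does not cross 180°.
Leg 3: +163.273° → +56.429°, shortest Δλ = -106.844° (west) — does not cross 180°.
Leg 4: +56.429° → -169.365°, shortest Δλ = 134.206° (east) — crosses 180°.
Leg 5: -169.365° → -41.744°, shortest Δλ = 127.621° (east) — does not cross 180°.
Total crossings: 2.

2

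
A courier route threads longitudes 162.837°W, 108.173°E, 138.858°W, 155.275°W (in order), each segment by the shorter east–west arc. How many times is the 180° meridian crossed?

Leg 1: -162.837° → +108.173°, shortest Δλ = -88.99° (west) — crosses 180°.
Leg 2: +108.173° → -138.858°, shortest Δλ = 112.969° (east) — crosses 180°.
Leg 3: -138.858° → -155.275°, shortest Δλ = -16.417° (west) — does not cross 180°.
Total crossings: 2.

2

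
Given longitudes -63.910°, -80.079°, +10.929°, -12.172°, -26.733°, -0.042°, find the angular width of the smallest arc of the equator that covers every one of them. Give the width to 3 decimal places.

91.008°

Sort the longitudes: -80.079°, -63.910°, -26.733°, -12.172°, -0.042°, +10.929°.
Eastward gaps between consecutive values (wrapping around): 16.169°, 37.177°, 14.561°, 12.130°, 10.971°, 268.992°.
Largest gap = 268.992° ⇒ minimal covering band is its complement: 360° − 268.992° = 91.008°.
Band runs from -80.079° eastward to +10.929°.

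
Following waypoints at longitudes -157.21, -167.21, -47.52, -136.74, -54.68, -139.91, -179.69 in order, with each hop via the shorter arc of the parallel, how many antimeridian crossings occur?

0

Leg 1: -157.21° → -167.21°, shortest Δλ = -10.0° (west) — does not cross 180°.
Leg 2: -167.21° → -47.52°, shortest Δλ = 119.69° (east) — does not cross 180°.
Leg 3: -47.52° → -136.74°, shortest Δλ = -89.22° (west) — does not cross 180°.
Leg 4: -136.74° → -54.68°, shortest Δλ = 82.06° (east) — does not cross 180°.
Leg 5: -54.68° → -139.91°, shortest Δλ = -85.23° (west) — does not cross 180°.
Leg 6: -139.91° → -179.69°, shortest Δλ = -39.78° (west) — does not cross 180°.
Total crossings: 0.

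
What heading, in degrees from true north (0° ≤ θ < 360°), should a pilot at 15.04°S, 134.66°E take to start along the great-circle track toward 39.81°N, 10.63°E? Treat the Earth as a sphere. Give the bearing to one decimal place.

Δλ = 10.63 − 134.66 = -124.03°.
θ = atan2( sin Δλ · cos φ₂ , cos φ₁ · sin φ₂ − sin φ₁ · cos φ₂ · cos Δλ )
  = atan2(-0.63662, 0.50676) = -51.480° → normalised to [0°, 360°): 308.520°.

308.5°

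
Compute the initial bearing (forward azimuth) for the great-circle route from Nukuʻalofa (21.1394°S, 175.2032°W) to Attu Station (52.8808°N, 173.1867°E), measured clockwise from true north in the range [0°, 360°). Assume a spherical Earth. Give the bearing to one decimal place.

Δλ = 173.1867 − -175.2032 = 348.3899°; wrapped into (−180°, 180°]: -11.6101°.
θ = atan2( sin Δλ · cos φ₂ , cos φ₁ · sin φ₂ − sin φ₁ · cos φ₂ · cos Δλ )
  = atan2(-0.12145, 0.95691) = -7.233° → normalised to [0°, 360°): 352.767°.

352.8°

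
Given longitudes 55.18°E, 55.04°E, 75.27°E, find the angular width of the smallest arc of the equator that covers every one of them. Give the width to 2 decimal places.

Sort the longitudes: +55.04°, +55.18°, +75.27°.
Eastward gaps between consecutive values (wrapping around): 0.14°, 20.09°, 339.77°.
Largest gap = 339.77° ⇒ minimal covering band is its complement: 360° − 339.77° = 20.23°.
Band runs from +55.04° eastward to +75.27°.

20.23°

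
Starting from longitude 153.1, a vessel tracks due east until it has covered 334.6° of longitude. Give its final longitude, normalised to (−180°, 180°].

Start at +153.1°; shift +334.6° → +487.7°.
+487.7° lies outside (−180°, 180°]; subtract 360° → +127.7°.

+127.7°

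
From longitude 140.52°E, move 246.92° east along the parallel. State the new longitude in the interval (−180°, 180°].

Start at +140.52°; shift +246.92° → +387.44°.
+387.44° lies outside (−180°, 180°]; subtract 360° → +27.44°.

27.44°E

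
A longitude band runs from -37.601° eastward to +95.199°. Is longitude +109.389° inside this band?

Band width going east from -37.601° to +95.199°: ((95.199 − -37.601) mod 360) = 132.800°.
Offset of +109.389° east of the west edge: ((109.389 − -37.601) mod 360) = 146.990°.
146.990° > 132.800° ⇒ outside.

No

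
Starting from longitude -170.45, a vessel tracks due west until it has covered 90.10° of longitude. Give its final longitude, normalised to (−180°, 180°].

+99.45°

Start at -170.45°; shift −90.10° → -260.55°.
-260.55° lies outside (−180°, 180°]; add 360° → +99.45°.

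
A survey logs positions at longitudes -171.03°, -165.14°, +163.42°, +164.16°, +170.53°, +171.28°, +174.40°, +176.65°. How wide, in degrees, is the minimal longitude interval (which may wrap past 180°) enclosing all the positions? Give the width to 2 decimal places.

Sort the longitudes: -171.03°, -165.14°, +163.42°, +164.16°, +170.53°, +171.28°, +174.40°, +176.65°.
Eastward gaps between consecutive values (wrapping around): 5.89°, 328.56°, 0.74°, 6.37°, 0.75°, 3.12°, 2.25°, 12.32°.
Largest gap = 328.56° ⇒ minimal covering band is its complement: 360° − 328.56° = 31.44°.
Band runs from +163.42° eastward to -165.14°, crossing the antimeridian.

31.44°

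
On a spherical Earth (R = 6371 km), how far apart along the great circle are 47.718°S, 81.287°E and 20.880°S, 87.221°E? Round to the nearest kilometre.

Δλ = 87.221 − 81.287 = 5.934°.
Δφ = -20.880 − -47.718 = 26.838°.
a = sin²(Δφ/2) + cos φ₁ · cos φ₂ · sin²(Δλ/2) = 0.055541.
c = 2·atan2(√a, √(1−a)) = 0.47582 rad → d = 6371·c ≈ 3031.44 km.

3031 km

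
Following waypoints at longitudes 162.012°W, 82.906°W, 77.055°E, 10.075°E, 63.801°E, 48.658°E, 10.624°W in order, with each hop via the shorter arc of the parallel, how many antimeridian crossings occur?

Leg 1: -162.012° → -82.906°, shortest Δλ = 79.106° (east) — does not cross 180°.
Leg 2: -82.906° → +77.055°, shortest Δλ = 159.961° (east) — does not cross 180°.
Leg 3: +77.055° → +10.075°, shortest Δλ = -66.98° (west) — does not cross 180°.
Leg 4: +10.075° → +63.801°, shortest Δλ = 53.726° (east) — does not cross 180°.
Leg 5: +63.801° → +48.658°, shortest Δλ = -15.143° (west) — does not cross 180°.
Leg 6: +48.658° → -10.624°, shortest Δλ = -59.282° (west) — does not cross 180°.
Total crossings: 0.

0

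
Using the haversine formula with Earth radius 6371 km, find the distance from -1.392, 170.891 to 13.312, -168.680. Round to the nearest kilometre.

Δλ = -168.680 − 170.891 = -339.571°; wrapped into (−180°, 180°]: 20.429°.
Δφ = 13.312 − -1.392 = 14.704°.
a = sin²(Δφ/2) + cos φ₁ · cos φ₂ · sin²(Δλ/2) = 0.046968.
c = 2·atan2(√a, √(1−a)) = 0.43691 rad → d = 6371·c ≈ 2783.55 km.

2784 km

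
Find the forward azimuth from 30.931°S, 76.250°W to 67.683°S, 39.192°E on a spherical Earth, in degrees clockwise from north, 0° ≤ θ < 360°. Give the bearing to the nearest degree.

159°

Δλ = 39.192 − -76.250 = 115.442°.
θ = atan2( sin Δλ · cos φ₂ , cos φ₁ · sin φ₂ − sin φ₁ · cos φ₂ · cos Δλ )
  = atan2(0.34290, -0.87739) = 158.653° → normalised to [0°, 360°): 158.653°.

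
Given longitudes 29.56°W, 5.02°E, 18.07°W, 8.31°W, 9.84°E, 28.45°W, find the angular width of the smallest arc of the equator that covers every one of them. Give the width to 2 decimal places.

Sort the longitudes: -29.56°, -28.45°, -18.07°, -8.31°, +5.02°, +9.84°.
Eastward gaps between consecutive values (wrapping around): 1.11°, 10.38°, 9.76°, 13.33°, 4.82°, 320.60°.
Largest gap = 320.60° ⇒ minimal covering band is its complement: 360° − 320.60° = 39.40°.
Band runs from -29.56° eastward to +9.84°.

39.40°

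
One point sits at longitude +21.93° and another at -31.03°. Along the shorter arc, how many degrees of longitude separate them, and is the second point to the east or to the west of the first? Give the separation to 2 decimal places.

52.96° west

Raw difference: -31.03 − 21.93 = -52.96°.
Normalise into (−180°, 180°]: -52.96° stays -52.96°.
Negative ⇒ the second point lies to the west; separation 52.96°.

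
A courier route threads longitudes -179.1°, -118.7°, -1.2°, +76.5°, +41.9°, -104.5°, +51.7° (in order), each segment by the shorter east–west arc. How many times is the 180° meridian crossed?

0

Leg 1: -179.1° → -118.7°, shortest Δλ = 60.4° (east) — does not cross 180°.
Leg 2: -118.7° → -1.2°, shortest Δλ = 117.5° (east) — does not cross 180°.
Leg 3: -1.2° → +76.5°, shortest Δλ = 77.7° (east) — does not cross 180°.
Leg 4: +76.5° → +41.9°, shortest Δλ = -34.6° (west) — does not cross 180°.
Leg 5: +41.9° → -104.5°, shortest Δλ = -146.4° (west) — does not cross 180°.
Leg 6: -104.5° → +51.7°, shortest Δλ = 156.2° (east) — does not cross 180°.
Total crossings: 0.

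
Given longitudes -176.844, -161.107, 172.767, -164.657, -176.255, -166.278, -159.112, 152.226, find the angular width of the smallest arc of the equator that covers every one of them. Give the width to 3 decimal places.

Sort the longitudes: -176.844°, -176.255°, -166.278°, -164.657°, -161.107°, -159.112°, +152.226°, +172.767°.
Eastward gaps between consecutive values (wrapping around): 0.589°, 9.977°, 1.621°, 3.550°, 1.995°, 311.338°, 20.541°, 10.389°.
Largest gap = 311.338° ⇒ minimal covering band is its complement: 360° − 311.338° = 48.662°.
Band runs from +152.226° eastward to -159.112°, crossing the antimeridian.

48.662°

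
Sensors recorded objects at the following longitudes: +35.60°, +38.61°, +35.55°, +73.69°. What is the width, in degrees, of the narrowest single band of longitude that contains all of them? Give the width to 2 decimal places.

Sort the longitudes: +35.55°, +35.60°, +38.61°, +73.69°.
Eastward gaps between consecutive values (wrapping around): 0.05°, 3.01°, 35.08°, 321.86°.
Largest gap = 321.86° ⇒ minimal covering band is its complement: 360° − 321.86° = 38.14°.
Band runs from +35.55° eastward to +73.69°.

38.14°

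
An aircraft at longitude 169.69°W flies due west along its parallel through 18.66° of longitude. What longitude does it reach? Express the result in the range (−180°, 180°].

Start at -169.69°; shift −18.66° → -188.35°.
-188.35° lies outside (−180°, 180°]; add 360° → +171.65°.

171.65°E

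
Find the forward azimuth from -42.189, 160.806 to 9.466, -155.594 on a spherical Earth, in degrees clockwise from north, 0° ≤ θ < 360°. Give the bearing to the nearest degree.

Δλ = -155.594 − 160.806 = -316.400°; wrapped into (−180°, 180°]: 43.600°.
θ = atan2( sin Δλ · cos φ₂ , cos φ₁ · sin φ₂ − sin φ₁ · cos φ₂ · cos Δλ )
  = atan2(0.68023, 0.60157) = 48.512° → normalised to [0°, 360°): 48.512°.

49°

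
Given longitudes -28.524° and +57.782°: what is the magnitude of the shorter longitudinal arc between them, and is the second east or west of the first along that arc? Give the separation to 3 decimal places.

86.306° east

Raw difference: 57.782 − -28.524 = 86.306°.
Normalise into (−180°, 180°]: 86.306° stays 86.306°.
Positive ⇒ the second point lies to the east; separation 86.306°.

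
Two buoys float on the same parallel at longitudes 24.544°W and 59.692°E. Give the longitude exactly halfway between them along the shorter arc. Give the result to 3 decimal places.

Signed shortest Δλ from -24.544° to +59.692° is +84.236°.
Midpoint longitude = -24.544° + (+84.236°)/2 = -24.544° + 42.118° = +17.574°.

17.574°E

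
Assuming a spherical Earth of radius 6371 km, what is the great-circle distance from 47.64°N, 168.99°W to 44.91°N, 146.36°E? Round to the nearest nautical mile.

1834 nmi

Δλ = 146.36 − -168.99 = 315.35°; wrapped into (−180°, 180°]: -44.65°.
Δφ = 44.91 − 47.64 = -2.73°.
a = sin²(Δφ/2) + cos φ₁ · cos φ₂ · sin²(Δλ/2) = 0.069422.
c = 2·atan2(√a, √(1−a)) = 0.53326 rad → d = 6371·c ≈ 3397.39 km ≈ 1834.44 nmi.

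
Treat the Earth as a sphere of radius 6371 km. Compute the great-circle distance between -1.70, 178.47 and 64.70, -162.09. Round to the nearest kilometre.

7552 km

Δλ = -162.09 − 178.47 = -340.56°; wrapped into (−180°, 180°]: 19.44°.
Δφ = 64.70 − -1.70 = 66.40°.
a = sin²(Δφ/2) + cos φ₁ · cos φ₂ · sin²(Δλ/2) = 0.312002.
c = 2·atan2(√a, √(1−a)) = 1.18532 rad → d = 6371·c ≈ 7551.70 km.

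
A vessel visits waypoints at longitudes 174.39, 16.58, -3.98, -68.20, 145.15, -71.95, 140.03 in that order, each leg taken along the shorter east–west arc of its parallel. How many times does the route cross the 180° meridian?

Leg 1: +174.39° → +16.58°, shortest Δλ = -157.81° (west) — does not cross 180°.
Leg 2: +16.58° → -3.98°, shortest Δλ = -20.56° (west) — does not cross 180°.
Leg 3: -3.98° → -68.20°, shortest Δλ = -64.22° (west) — does not cross 180°.
Leg 4: -68.20° → +145.15°, shortest Δλ = -146.65° (west) — crosses 180°.
Leg 5: +145.15° → -71.95°, shortest Δλ = 142.9° (east) — crosses 180°.
Leg 6: -71.95° → +140.03°, shortest Δλ = -148.02° (west) — crosses 180°.
Total crossings: 3.

3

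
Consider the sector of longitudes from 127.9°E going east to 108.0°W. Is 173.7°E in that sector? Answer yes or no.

Yes

Band width going east from +127.9° to -108.0°: ((-108.0 − 127.9) mod 360) = 124.1°.
Offset of +173.7° east of the west edge: ((173.7 − 127.9) mod 360) = 45.8°.
45.8° ≤ 124.1° ⇒ inside.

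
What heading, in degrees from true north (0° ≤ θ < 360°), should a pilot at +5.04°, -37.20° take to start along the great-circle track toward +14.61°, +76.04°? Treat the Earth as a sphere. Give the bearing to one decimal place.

72.2°

Δλ = 76.04 − -37.20 = 113.24°.
θ = atan2( sin Δλ · cos φ₂ , cos φ₁ · sin φ₂ − sin φ₁ · cos φ₂ · cos Δλ )
  = atan2(0.88915, 0.28481) = 72.239° → normalised to [0°, 360°): 72.239°.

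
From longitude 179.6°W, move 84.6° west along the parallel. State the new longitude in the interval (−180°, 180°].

95.8°E

Start at -179.6°; shift −84.6° → -264.2°.
-264.2° lies outside (−180°, 180°]; add 360° → +95.8°.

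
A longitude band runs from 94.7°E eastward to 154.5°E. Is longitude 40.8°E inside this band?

No

Band width going east from +94.7° to +154.5°: ((154.5 − 94.7) mod 360) = 59.8°.
Offset of +40.8° east of the west edge: ((40.8 − 94.7) mod 360) = 306.1°.
306.1° > 59.8° ⇒ outside.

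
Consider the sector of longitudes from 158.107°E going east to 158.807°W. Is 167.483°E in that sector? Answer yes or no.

Yes

Band width going east from +158.107° to -158.807°: ((-158.807 − 158.107) mod 360) = 43.086°.
Offset of +167.483° east of the west edge: ((167.483 − 158.107) mod 360) = 9.376°.
9.376° ≤ 43.086° ⇒ inside.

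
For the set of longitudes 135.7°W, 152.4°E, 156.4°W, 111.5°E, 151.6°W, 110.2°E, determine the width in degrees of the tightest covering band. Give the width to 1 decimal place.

Sort the longitudes: -156.4°, -151.6°, -135.7°, +110.2°, +111.5°, +152.4°.
Eastward gaps between consecutive values (wrapping around): 4.8°, 15.9°, 245.9°, 1.3°, 40.9°, 51.2°.
Largest gap = 245.9° ⇒ minimal covering band is its complement: 360° − 245.9° = 114.1°.
Band runs from +110.2° eastward to -135.7°, crossing the antimeridian.

114.1°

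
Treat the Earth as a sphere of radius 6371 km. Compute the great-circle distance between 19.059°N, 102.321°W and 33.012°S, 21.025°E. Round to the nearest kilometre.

14216 km

Δλ = 21.025 − -102.321 = 123.346°.
Δφ = -33.012 − 19.059 = -52.071°.
a = sin²(Δφ/2) + cos φ₁ · cos φ₂ · sin²(Δλ/2) = 0.806793.
c = 2·atan2(√a, √(1−a)) = 2.23139 rad → d = 6371·c ≈ 14216.19 km.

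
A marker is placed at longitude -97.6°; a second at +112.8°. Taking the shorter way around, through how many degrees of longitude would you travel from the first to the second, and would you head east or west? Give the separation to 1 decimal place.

149.6° west

Raw difference: 112.8 − -97.6 = 210.4°.
Normalise into (−180°, 180°]: 210.4° − 360° = -149.6°.
Negative ⇒ the second point lies to the west; separation 149.6°.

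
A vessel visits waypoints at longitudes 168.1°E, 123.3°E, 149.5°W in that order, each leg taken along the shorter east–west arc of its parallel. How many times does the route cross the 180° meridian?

Leg 1: +168.1° → +123.3°, shortest Δλ = -44.8° (west) — does not cross 180°.
Leg 2: +123.3° → -149.5°, shortest Δλ = 87.2° (east) — crosses 180°.
Total crossings: 1.

1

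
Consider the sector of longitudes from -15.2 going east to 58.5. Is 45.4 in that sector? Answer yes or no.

Yes

Band width going east from -15.2° to +58.5°: ((58.5 − -15.2) mod 360) = 73.7°.
Offset of +45.4° east of the west edge: ((45.4 − -15.2) mod 360) = 60.6°.
60.6° ≤ 73.7° ⇒ inside.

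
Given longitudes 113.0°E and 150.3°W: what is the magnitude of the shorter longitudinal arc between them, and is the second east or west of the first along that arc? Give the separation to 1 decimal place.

96.7° east

Raw difference: -150.3 − 113.0 = -263.3°.
Normalise into (−180°, 180°]: -263.3° + 360° = 96.7°.
Positive ⇒ the second point lies to the east; separation 96.7°.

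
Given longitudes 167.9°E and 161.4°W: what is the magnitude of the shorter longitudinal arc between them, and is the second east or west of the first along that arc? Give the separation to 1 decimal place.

30.7° east

Raw difference: -161.4 − 167.9 = -329.3°.
Normalise into (−180°, 180°]: -329.3° + 360° = 30.7°.
Positive ⇒ the second point lies to the east; separation 30.7°.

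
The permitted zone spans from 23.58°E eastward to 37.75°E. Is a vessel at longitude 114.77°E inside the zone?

Band width going east from +23.58° to +37.75°: ((37.75 − 23.58) mod 360) = 14.17°.
Offset of +114.77° east of the west edge: ((114.77 − 23.58) mod 360) = 91.19°.
91.19° > 14.17° ⇒ outside.

No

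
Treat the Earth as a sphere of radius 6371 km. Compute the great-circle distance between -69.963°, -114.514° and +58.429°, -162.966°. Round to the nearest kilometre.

14784 km

Δλ = -162.966 − -114.514 = -48.452°.
Δφ = 58.429 − -69.963 = 128.392°.
a = sin²(Δφ/2) + cos φ₁ · cos φ₂ · sin²(Δλ/2) = 0.840723.
c = 2·atan2(√a, √(1−a)) = 2.32053 rad → d = 6371·c ≈ 14784.12 km.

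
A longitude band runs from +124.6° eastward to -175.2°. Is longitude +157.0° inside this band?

Yes

Band width going east from +124.6° to -175.2°: ((-175.2 − 124.6) mod 360) = 60.2°.
Offset of +157.0° east of the west edge: ((157.0 − 124.6) mod 360) = 32.4°.
32.4° ≤ 60.2° ⇒ inside.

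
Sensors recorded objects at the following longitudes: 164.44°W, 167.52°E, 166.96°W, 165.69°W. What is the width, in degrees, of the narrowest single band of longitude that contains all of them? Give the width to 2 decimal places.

28.04°

Sort the longitudes: -166.96°, -165.69°, -164.44°, +167.52°.
Eastward gaps between consecutive values (wrapping around): 1.27°, 1.25°, 331.96°, 25.52°.
Largest gap = 331.96° ⇒ minimal covering band is its complement: 360° − 331.96° = 28.04°.
Band runs from +167.52° eastward to -164.44°, crossing the antimeridian.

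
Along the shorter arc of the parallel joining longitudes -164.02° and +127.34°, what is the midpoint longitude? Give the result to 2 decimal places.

Signed shortest Δλ from -164.02° to +127.34° is -68.64°.
Midpoint longitude = -164.02° + (-68.64°)/2 = -164.02° − 34.32° = -198.34°.
Normalise into (−180°, 180°]: +161.66°.
(The naïve average (-164.02 + +127.34)/2 = -18.34° is on the wrong side of the globe.)

+161.66°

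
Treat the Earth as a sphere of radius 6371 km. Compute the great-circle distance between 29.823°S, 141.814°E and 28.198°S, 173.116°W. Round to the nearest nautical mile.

Δλ = -173.116 − 141.814 = -314.930°; wrapped into (−180°, 180°]: 45.070°.
Δφ = -28.198 − -29.823 = 1.625°.
a = sin²(Δφ/2) + cos φ₁ · cos φ₂ · sin²(Δλ/2) = 0.112505.
c = 2·atan2(√a, √(1−a)) = 0.68410 rad → d = 6371·c ≈ 4358.38 km ≈ 2353.34 nmi.

2353 nmi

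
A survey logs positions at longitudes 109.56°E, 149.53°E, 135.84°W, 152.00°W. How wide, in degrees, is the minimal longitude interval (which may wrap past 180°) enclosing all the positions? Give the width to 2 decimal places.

114.60°

Sort the longitudes: -152.00°, -135.84°, +109.56°, +149.53°.
Eastward gaps between consecutive values (wrapping around): 16.16°, 245.40°, 39.97°, 58.47°.
Largest gap = 245.40° ⇒ minimal covering band is its complement: 360° − 245.40° = 114.60°.
Band runs from +109.56° eastward to -135.84°, crossing the antimeridian.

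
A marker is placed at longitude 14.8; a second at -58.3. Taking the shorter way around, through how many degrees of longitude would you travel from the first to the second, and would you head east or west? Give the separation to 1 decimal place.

73.1° west

Raw difference: -58.3 − 14.8 = -73.1°.
Normalise into (−180°, 180°]: -73.1° stays -73.1°.
Negative ⇒ the second point lies to the west; separation 73.1°.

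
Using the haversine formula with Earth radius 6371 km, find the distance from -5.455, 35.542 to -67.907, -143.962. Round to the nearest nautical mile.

6403 nmi

Δλ = -143.962 − 35.542 = -179.504°.
Δφ = -67.907 − -5.455 = -62.452°.
a = sin²(Δφ/2) + cos φ₁ · cos φ₂ · sin²(Δλ/2) = 0.643155.
c = 2·atan2(√a, √(1−a)) = 1.86117 rad → d = 6371·c ≈ 11857.51 km ≈ 6402.54 nmi.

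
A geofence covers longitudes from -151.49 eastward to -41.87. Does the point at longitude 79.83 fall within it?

No

Band width going east from -151.49° to -41.87°: ((-41.87 − -151.49) mod 360) = 109.62°.
Offset of +79.83° east of the west edge: ((79.83 − -151.49) mod 360) = 231.32°.
231.32° > 109.62° ⇒ outside.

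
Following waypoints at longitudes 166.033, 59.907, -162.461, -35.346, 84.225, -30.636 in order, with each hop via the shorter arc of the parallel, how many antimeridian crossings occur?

1

Leg 1: +166.033° → +59.907°, shortest Δλ = -106.126° (west) — does not cross 180°.
Leg 2: +59.907° → -162.461°, shortest Δλ = 137.632° (east) — crosses 180°.
Leg 3: -162.461° → -35.346°, shortest Δλ = 127.115° (east) — does not cross 180°.
Leg 4: -35.346° → +84.225°, shortest Δλ = 119.571° (east) — does not cross 180°.
Leg 5: +84.225° → -30.636°, shortest Δλ = -114.861° (west) — does not cross 180°.
Total crossings: 1.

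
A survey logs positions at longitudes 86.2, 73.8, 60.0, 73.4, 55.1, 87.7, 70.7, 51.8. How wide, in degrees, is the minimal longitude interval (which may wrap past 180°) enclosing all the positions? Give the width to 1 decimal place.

35.9°

Sort the longitudes: +51.8°, +55.1°, +60.0°, +70.7°, +73.4°, +73.8°, +86.2°, +87.7°.
Eastward gaps between consecutive values (wrapping around): 3.3°, 4.9°, 10.7°, 2.7°, 0.4°, 12.4°, 1.5°, 324.1°.
Largest gap = 324.1° ⇒ minimal covering band is its complement: 360° − 324.1° = 35.9°.
Band runs from +51.8° eastward to +87.7°.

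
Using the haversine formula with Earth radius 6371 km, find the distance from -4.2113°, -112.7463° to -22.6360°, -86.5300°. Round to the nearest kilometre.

3485 km

Δλ = -86.5300 − -112.7463 = 26.2163°.
Δφ = -22.6360 − -4.2113 = -18.4247°.
a = sin²(Δφ/2) + cos φ₁ · cos φ₂ · sin²(Δλ/2) = 0.072974.
c = 2·atan2(√a, √(1−a)) = 0.54707 rad → d = 6371·c ≈ 3485.38 km.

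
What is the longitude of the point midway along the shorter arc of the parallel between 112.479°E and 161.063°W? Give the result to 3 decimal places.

Signed shortest Δλ from +112.479° to -161.063° is +86.458°.
Midpoint longitude = +112.479° + (+86.458°)/2 = +112.479° + 43.229° = +155.708°.
(The naïve average (+112.479 + -161.063)/2 = -24.292° is on the wrong side of the globe.)

155.708°E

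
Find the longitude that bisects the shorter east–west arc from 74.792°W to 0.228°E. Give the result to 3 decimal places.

37.282°W

Signed shortest Δλ from -74.792° to +0.228° is +75.020°.
Midpoint longitude = -74.792° + (+75.020°)/2 = -74.792° + 37.510° = -37.282°.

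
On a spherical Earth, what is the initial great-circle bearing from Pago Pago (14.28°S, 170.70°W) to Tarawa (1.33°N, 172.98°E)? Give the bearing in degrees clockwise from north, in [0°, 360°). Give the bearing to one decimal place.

312.7°

Δλ = 172.98 − -170.70 = 343.68°; wrapped into (−180°, 180°]: -16.32°.
θ = atan2( sin Δλ · cos φ₂ , cos φ₁ · sin φ₂ − sin φ₁ · cos φ₂ · cos Δλ )
  = atan2(-0.28093, 0.25915) = -47.309° → normalised to [0°, 360°): 312.691°.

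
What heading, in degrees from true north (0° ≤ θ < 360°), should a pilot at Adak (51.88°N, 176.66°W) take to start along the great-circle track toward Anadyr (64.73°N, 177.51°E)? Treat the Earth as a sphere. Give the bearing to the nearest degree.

Δλ = 177.51 − -176.66 = 354.17°; wrapped into (−180°, 180°]: -5.83°.
θ = atan2( sin Δλ · cos φ₂ , cos φ₁ · sin φ₂ − sin φ₁ · cos φ₂ · cos Δλ )
  = atan2(-0.04336, 0.22414) = -10.949° → normalised to [0°, 360°): 349.051°.

349°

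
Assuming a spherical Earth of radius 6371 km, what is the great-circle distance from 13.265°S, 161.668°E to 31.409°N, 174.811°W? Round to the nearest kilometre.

Δλ = -174.811 − 161.668 = -336.479°; wrapped into (−180°, 180°]: 23.521°.
Δφ = 31.409 − -13.265 = 44.674°.
a = sin²(Δφ/2) + cos φ₁ · cos φ₂ · sin²(Δλ/2) = 0.178950.
c = 2·atan2(√a, √(1−a)) = 0.87356 rad → d = 6371·c ≈ 5565.47 km.

5565 km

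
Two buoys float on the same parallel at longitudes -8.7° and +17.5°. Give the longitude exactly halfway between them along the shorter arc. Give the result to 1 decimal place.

+4.4°

Signed shortest Δλ from -8.7° to +17.5° is +26.2°.
Midpoint longitude = -8.7° + (+26.2°)/2 = -8.7° + 13.1° = +4.4°.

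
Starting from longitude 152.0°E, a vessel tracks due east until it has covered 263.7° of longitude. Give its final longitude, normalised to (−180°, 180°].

Start at +152.0°; shift +263.7° → +415.7°.
+415.7° lies outside (−180°, 180°]; subtract 360° → +55.7°.

55.7°E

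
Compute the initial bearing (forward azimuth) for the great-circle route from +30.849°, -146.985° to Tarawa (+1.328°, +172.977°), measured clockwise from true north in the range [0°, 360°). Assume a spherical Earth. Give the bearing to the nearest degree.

240°

Δλ = 172.977 − -146.985 = 319.962°; wrapped into (−180°, 180°]: -40.038°.
θ = atan2( sin Δλ · cos φ₂ , cos φ₁ · sin φ₂ − sin φ₁ · cos φ₂ · cos Δλ )
  = atan2(-0.64312, -0.37259) = -120.086° → normalised to [0°, 360°): 239.914°.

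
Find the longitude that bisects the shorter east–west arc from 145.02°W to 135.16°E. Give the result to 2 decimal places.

175.07°E

Signed shortest Δλ from -145.02° to +135.16° is -79.82°.
Midpoint longitude = -145.02° + (-79.82°)/2 = -145.02° − 39.91° = -184.93°.
Normalise into (−180°, 180°]: +175.07°.
(The naïve average (-145.02 + +135.16)/2 = -4.93° is on the wrong side of the globe.)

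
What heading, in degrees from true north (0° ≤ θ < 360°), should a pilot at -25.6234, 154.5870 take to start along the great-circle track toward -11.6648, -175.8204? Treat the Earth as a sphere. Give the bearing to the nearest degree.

69°

Δλ = -175.8204 − 154.5870 = -330.4074°; wrapped into (−180°, 180°]: 29.5926°.
θ = atan2( sin Δλ · cos φ₂ , cos φ₁ · sin φ₂ − sin φ₁ · cos φ₂ · cos Δλ )
  = atan2(0.48363, 0.18598) = 68.966° → normalised to [0°, 360°): 68.966°.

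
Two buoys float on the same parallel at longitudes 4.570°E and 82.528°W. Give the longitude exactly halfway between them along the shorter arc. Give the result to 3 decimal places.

Signed shortest Δλ from +4.570° to -82.528° is -87.098°.
Midpoint longitude = +4.570° + (-87.098°)/2 = +4.570° − 43.549° = -38.979°.

38.979°W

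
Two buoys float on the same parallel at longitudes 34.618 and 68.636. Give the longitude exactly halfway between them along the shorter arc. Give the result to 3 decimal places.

Signed shortest Δλ from +34.618° to +68.636° is +34.018°.
Midpoint longitude = +34.618° + (+34.018°)/2 = +34.618° + 17.009° = +51.627°.

+51.627°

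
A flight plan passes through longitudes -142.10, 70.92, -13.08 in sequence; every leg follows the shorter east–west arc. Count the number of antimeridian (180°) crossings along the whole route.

1

Leg 1: -142.10° → +70.92°, shortest Δλ = -146.98° (west) — crosses 180°.
Leg 2: +70.92° → -13.08°, shortest Δλ = -84.0° (west) — does not cross 180°.
Total crossings: 1.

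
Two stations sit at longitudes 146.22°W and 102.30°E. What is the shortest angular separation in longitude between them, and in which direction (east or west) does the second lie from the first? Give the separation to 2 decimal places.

Raw difference: 102.30 − -146.22 = 248.52°.
Normalise into (−180°, 180°]: 248.52° − 360° = -111.48°.
Negative ⇒ the second point lies to the west; separation 111.48°.

111.48° west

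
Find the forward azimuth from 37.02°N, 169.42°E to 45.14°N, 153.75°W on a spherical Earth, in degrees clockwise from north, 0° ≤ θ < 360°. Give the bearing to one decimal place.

Δλ = -153.75 − 169.42 = -323.17°; wrapped into (−180°, 180°]: 36.83°.
θ = atan2( sin Δλ · cos φ₂ , cos φ₁ · sin φ₂ − sin φ₁ · cos φ₂ · cos Δλ )
  = atan2(0.42283, 0.22601) = 61.875° → normalised to [0°, 360°): 61.875°.

61.9°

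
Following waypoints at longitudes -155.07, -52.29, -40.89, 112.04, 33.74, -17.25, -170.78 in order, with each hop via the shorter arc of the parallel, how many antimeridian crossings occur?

Leg 1: -155.07° → -52.29°, shortest Δλ = 102.78° (east) — does not cross 180°.
Leg 2: -52.29° → -40.89°, shortest Δλ = 11.4° (east) — does not cross 180°.
Leg 3: -40.89° → +112.04°, shortest Δλ = 152.93° (east) — does not cross 180°.
Leg 4: +112.04° → +33.74°, shortest Δλ = -78.3° (west) — does not cross 180°.
Leg 5: +33.74° → -17.25°, shortest Δλ = -50.99° (west) — does not cross 180°.
Leg 6: -17.25° → -170.78°, shortest Δλ = -153.53° (west) — does not cross 180°.
Total crossings: 0.

0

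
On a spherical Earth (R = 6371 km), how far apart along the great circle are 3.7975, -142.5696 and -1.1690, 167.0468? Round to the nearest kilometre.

5626 km

Δλ = 167.0468 − -142.5696 = 309.6164°; wrapped into (−180°, 180°]: -50.3836°.
Δφ = -1.1690 − 3.7975 = -4.9665°.
a = sin²(Δφ/2) + cos φ₁ · cos φ₂ · sin²(Δλ/2) = 0.182620.
c = 2·atan2(√a, √(1−a)) = 0.88310 rad → d = 6371·c ≈ 5626.21 km.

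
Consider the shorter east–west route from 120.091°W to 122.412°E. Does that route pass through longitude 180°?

Naïve |122.412 − -120.091| = 242.503° > 180°, so the shorter arc goes the other way round — across 180°.
Signed shortest Δλ = ((122.412 − -120.091 + 180) mod 360) − 180 = -117.497°.
Going west by 117.497° from -120.091° passes through 180° before reaching +122.412°.

Yes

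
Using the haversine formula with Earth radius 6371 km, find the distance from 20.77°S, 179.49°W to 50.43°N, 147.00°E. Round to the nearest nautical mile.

4629 nmi

Δλ = 147.00 − -179.49 = 326.49°; wrapped into (−180°, 180°]: -33.51°.
Δφ = 50.43 − -20.77 = 71.20°.
a = sin²(Δφ/2) + cos φ₁ · cos φ₂ · sin²(Δλ/2) = 0.388366.
c = 2·atan2(√a, √(1−a)) = 1.34563 rad → d = 6371·c ≈ 8573.02 km ≈ 4629.06 nmi.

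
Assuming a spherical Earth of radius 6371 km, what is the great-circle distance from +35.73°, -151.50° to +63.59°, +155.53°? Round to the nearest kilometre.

Δλ = 155.53 − -151.50 = 307.03°; wrapped into (−180°, 180°]: -52.97°.
Δφ = 63.59 − 35.73 = 27.86°.
a = sin²(Δφ/2) + cos φ₁ · cos φ₂ · sin²(Δλ/2) = 0.129765.
c = 2·atan2(√a, √(1−a)) = 0.73703 rad → d = 6371·c ≈ 4695.60 km.

4696 km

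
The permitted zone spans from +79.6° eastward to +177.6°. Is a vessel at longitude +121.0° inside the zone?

Yes

Band width going east from +79.6° to +177.6°: ((177.6 − 79.6) mod 360) = 98.0°.
Offset of +121.0° east of the west edge: ((121.0 − 79.6) mod 360) = 41.4°.
41.4° ≤ 98.0° ⇒ inside.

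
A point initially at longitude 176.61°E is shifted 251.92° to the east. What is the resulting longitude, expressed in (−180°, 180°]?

68.53°E

Start at +176.61°; shift +251.92° → +428.53°.
+428.53° lies outside (−180°, 180°]; subtract 360° → +68.53°.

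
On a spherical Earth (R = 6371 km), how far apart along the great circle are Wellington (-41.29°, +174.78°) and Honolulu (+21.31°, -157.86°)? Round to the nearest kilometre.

Δλ = -157.86 − 174.78 = -332.64°; wrapped into (−180°, 180°]: 27.36°.
Δφ = 21.31 − -41.29 = 62.60°.
a = sin²(Δφ/2) + cos φ₁ · cos φ₂ · sin²(Δλ/2) = 0.309053.
c = 2·atan2(√a, √(1−a)) = 1.17895 rad → d = 6371·c ≈ 7511.10 km.

7511 km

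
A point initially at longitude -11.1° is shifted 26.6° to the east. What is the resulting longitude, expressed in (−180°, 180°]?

Start at -11.1°; shift +26.6° → +15.5°.
+15.5° already lies in (−180°, 180°].

+15.5°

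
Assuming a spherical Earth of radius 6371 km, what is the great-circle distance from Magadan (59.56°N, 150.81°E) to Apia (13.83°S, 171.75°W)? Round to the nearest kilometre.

Δλ = -171.75 − 150.81 = -322.56°; wrapped into (−180°, 180°]: 37.44°.
Δφ = -13.83 − 59.56 = -73.39°.
a = sin²(Δφ/2) + cos φ₁ · cos φ₂ · sin²(Δλ/2) = 0.407745.
c = 2·atan2(√a, √(1−a)) = 1.38522 rad → d = 6371·c ≈ 8825.26 km.

8825 km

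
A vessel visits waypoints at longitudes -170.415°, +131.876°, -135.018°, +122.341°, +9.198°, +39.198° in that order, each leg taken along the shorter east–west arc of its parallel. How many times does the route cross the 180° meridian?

3

Leg 1: -170.415° → +131.876°, shortest Δλ = -57.709° (west) — crosses 180°.
Leg 2: +131.876° → -135.018°, shortest Δλ = 93.106° (east) — crosses 180°.
Leg 3: -135.018° → +122.341°, shortest Δλ = -102.641° (west) — crosses 180°.
Leg 4: +122.341° → +9.198°, shortest Δλ = -113.143° (west) — does not cross 180°.
Leg 5: +9.198° → +39.198°, shortest Δλ = 30.0° (east) — does not cross 180°.
Total crossings: 3.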